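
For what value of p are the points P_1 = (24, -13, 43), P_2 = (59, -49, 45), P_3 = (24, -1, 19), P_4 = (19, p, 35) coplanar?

-4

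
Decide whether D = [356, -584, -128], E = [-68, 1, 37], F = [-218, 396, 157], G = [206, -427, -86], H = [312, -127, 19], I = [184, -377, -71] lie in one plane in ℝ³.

The plane through D, E, F has normal n = DE × DF = (5025, 26130, -79730) and equation n·P = -3265580.
Checking the remaining points: n·G = -3265580, n·H = -3265580, n·I = -3265580.
All equal -3265580, so all 6 points lie in one plane.

Yes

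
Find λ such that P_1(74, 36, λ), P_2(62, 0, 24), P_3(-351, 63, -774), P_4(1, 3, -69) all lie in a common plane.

The points are coplanar iff P_1P_2 · (P_1P_3 × P_1P_4) = 0.
Expanding, this is linear in λ: (-2604)λ + (-265608) = 0.
So λ = -102.

-102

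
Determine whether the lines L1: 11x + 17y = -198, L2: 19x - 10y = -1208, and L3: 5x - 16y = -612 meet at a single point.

Yes

Intersecting L1 and L2: solving the 2×2 system gives (x, y) = (-52, 22).
Substitute into L3: (5)(-52) + (-16)(22) = -612.
This equals -612, so (-52, 22) lies on all three lines and they are concurrent.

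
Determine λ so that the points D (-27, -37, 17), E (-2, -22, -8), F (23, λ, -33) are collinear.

-7

Collinearity requires DE × DF = 0; each component is linear in λ.
The x-component gives (25)λ + (175) = 0, so λ = -7.
The remaining components then also vanish.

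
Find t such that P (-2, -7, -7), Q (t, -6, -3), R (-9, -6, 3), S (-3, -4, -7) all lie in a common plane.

Normal to plane PRS: n = (-30, -10, -20); plane equation n·X = 270.
Requiring n·Q = 270: (-30)t + (120) = 270.
So t = -5.

-5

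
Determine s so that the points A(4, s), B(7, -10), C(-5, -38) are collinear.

-17

Collinearity: (A − B) must be parallel to (C − B) = (-12, -28).
Cross-multiplying the components: (s − (-10))·(-12) = (-3)·(-28).
Solving gives s = -17.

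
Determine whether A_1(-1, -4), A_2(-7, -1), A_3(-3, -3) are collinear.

Yes

A_1A_2 = (-6, 3), A_1A_3 = (-2, 1).
Twice the signed area of △A_1A_2A_3 is (-6)(1) − (3)(-2) = 0.
The triangle is degenerate (zero area), so the points are collinear.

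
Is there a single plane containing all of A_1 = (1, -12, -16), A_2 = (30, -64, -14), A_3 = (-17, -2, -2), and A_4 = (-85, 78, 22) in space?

Yes

The four points are coplanar iff the 3×3 determinant with rows A_1A_2, A_1A_3, A_1A_4 is zero.
Rows: (29, -52, 2), (-18, 10, 14), (-86, 90, 38).
Expanding along the first row: (29)(-880) − (-52)(520) + (2)(-760) = 0.
Zero determinant ⇒ coplanar.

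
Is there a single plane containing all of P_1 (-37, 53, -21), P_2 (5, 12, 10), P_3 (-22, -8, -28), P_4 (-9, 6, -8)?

With P_1 as base: P_1P_2 = (42, -41, 31), P_1P_3 = (15, -61, -7), P_1P_4 = (28, -47, 13).
P_1P_3 × P_1P_4 = (-1122, -391, 1003).
P_1P_2 · (P_1P_3 × P_1P_4) = 0.
The scalar triple product vanishes, so the four points are coplanar.

Yes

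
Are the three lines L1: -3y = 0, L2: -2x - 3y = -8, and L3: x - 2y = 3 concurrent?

No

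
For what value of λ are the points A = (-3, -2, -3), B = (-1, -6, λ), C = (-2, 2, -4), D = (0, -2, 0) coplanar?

The points are coplanar iff AB · (AC × AD) = 0.
Expanding, this is linear in λ: (-12)λ + (12) = 0.
So λ = 1.

1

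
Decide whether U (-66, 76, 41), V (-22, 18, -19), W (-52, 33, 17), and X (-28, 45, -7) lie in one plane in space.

Yes

A normal to the plane through U, V, W is n = UV × UW = (-1188, 216, -1080).
The plane has equation n·P = 50544. For X: n·X = 50544.
Equal, so X lies in the plane and all four are coplanar.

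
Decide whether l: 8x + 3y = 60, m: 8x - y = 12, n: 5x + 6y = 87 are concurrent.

Yes

The three lines meet at one point iff the augmented coefficient matrix [aᵢ bᵢ cᵢ] has rank < 3, i.e. its determinant vanishes.
Here the determinant is 0.
It vanishes, so the lines are concurrent at (3, 12).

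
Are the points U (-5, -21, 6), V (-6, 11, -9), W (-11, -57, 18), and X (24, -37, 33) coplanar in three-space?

With U as base: UV = (-1, 32, -15), UW = (-6, -36, 12), UX = (29, -16, 27).
UW × UX = (-780, 510, 1140).
UV · (UW × UX) = 0.
The scalar triple product vanishes, so the four points are coplanar.

Yes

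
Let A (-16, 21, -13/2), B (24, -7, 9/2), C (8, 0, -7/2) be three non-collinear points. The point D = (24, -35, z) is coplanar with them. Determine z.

-39/2

A normal to the plane is n = AB × AC = (147, 144, -168).
D lies in the plane iff n · AD = 0.
This gives (-168)z + (-3276) = 0, so z = -39/2.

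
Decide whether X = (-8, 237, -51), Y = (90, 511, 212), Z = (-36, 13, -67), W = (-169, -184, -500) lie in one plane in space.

No

A normal to the plane through X, Y, Z is n = XY × XZ = (54528, -5796, -14280).
The plane has equation n·P = -1081596. For W: n·W = -1008768.
-1008768 ≠ -1081596, so W is off the plane.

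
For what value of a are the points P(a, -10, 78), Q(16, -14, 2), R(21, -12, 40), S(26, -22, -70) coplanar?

Coplanarity ⇔ det[PQ; PR; PS] = 0.
Expanding, this is linear in a: (-160)a + (4160) = 0.
So a = 26.

26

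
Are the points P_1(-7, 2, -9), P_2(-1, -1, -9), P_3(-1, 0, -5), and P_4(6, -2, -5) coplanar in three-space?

No

A normal to the plane through P_1, P_2, P_3 is n = P_1P_2 × P_1P_3 = (-12, -24, 6).
The plane has equation n·P = -18. For P_4: n·P_4 = -54.
-54 ≠ -18, so P_4 is off the plane.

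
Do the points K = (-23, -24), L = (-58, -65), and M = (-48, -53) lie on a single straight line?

KL = (-35, -41), KM = (-25, -29).
det[KL; KM] = (-35)(-29) − (-41)(-25) = -10.
The determinant is nonzero, so they are not collinear.

No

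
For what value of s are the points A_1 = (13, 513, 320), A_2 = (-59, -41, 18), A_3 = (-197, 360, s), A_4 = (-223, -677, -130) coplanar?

Normal to plane A_1A_2A_4: n = (-110080, 38872, -45064); plane equation n·P = 4089816.
Requiring n·A_3 = 4089816: (-45064)s + (35679680) = 4089816.
So s = 701.

701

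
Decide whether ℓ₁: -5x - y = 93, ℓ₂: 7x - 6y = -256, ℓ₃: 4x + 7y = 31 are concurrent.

The three lines meet at one point iff the augmented coefficient matrix [aᵢ bᵢ cᵢ] has rank < 3, i.e. its determinant vanishes.
Here the determinant is 0.
It vanishes, so the lines are concurrent at (-22, 17).

Yes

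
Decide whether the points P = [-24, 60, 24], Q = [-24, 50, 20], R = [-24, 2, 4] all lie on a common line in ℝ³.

No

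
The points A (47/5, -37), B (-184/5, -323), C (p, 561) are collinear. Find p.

The three points are collinear iff det[AB; AC] = 0.
This determinant is linear in p: (286)p + (-30316) = 0, so p = 106.

106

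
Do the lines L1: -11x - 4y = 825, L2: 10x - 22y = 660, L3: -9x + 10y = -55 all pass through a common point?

The three lines meet at one point iff the augmented coefficient matrix [aᵢ bᵢ cᵢ] has rank < 3, i.e. its determinant vanishes.
Here the determinant is 0.
It vanishes, so the lines are concurrent at (-55, -55).

Yes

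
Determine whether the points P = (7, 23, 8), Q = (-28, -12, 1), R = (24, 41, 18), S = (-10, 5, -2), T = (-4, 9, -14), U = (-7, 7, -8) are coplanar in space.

Yes

The plane through P, Q, R has normal n = PQ × PR = (-224, 231, -35) and equation n·X = 3465.
Checking the remaining points: n·S = 3465, n·T = 3465, n·U = 3465.
All equal 3465, so all 6 points lie in one plane.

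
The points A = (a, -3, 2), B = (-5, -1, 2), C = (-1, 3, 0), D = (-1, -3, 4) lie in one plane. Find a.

-13

Coplanarity ⇔ det[AB; AC; AD] = 0.
Expanding, this is linear in a: (-4)a + (-52) = 0.
So a = -13.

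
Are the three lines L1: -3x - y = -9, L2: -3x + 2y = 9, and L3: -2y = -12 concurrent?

Yes

The three lines meet at one point iff the augmented coefficient matrix [aᵢ bᵢ cᵢ] has rank < 3, i.e. its determinant vanishes.
Here the determinant is 0.
It vanishes, so the lines are concurrent at (1, 6).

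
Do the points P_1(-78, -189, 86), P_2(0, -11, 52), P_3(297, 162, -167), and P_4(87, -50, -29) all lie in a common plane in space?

With P_1 as base: P_1P_2 = (78, 178, -34), P_1P_3 = (375, 351, -253), P_1P_4 = (165, 139, -115).
P_1P_3 × P_1P_4 = (-5198, 1380, -5790).
P_1P_2 · (P_1P_3 × P_1P_4) = 37056.
Since 37056 ≠ 0, the four points are not coplanar.

No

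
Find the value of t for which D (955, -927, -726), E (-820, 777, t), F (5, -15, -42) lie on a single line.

552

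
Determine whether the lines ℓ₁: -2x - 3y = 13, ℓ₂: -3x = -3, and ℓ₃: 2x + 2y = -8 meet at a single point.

Intersecting ℓ₁ and ℓ₂: solving the 2×2 system gives (x, y) = (1, -5).
Substitute into ℓ₃: (2)(1) + (2)(-5) = -8.
This equals -8, so (1, -5) lies on all three lines and they are concurrent.

Yes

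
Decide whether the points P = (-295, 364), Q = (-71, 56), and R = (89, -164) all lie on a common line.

Yes

PQ = (224, -308), PR = (384, -528).
det[PQ; PR] = (224)(-528) − (-308)(384) = 0.
The determinant is zero, so the points are collinear.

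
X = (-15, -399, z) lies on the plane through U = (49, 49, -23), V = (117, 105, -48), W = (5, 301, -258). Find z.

345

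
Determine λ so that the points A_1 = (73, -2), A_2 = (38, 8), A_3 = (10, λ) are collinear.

16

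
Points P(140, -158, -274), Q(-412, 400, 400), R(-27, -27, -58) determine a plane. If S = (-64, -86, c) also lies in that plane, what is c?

18

The plane through P, Q, R has equation 32234x + 6674y + 20874z = -2261208.
Substituting S: (20874)c + (-2636940) = -2261208, so c = 18.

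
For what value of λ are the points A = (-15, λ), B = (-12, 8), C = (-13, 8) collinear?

8

The three points are collinear iff det[AB; AC] = 0.
This determinant is linear in λ: (-1)λ + (8) = 0, so λ = 8.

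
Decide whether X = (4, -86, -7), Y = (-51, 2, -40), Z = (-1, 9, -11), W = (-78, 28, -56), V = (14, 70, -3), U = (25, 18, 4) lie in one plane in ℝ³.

No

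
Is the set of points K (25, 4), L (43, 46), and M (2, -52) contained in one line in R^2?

KL = (18, 42), KM = (-23, -56).
Twice the signed area of △KLM is (18)(-56) − (42)(-23) = -42.
The area is nonzero, so the three points are not collinear.

No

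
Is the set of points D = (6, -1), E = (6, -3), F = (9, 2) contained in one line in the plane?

DE = (0, -2), DF = (3, 3).
If collinear, DF would be a scalar multiple of DE. But (0)·(3) ≠ (-2)·(3) (difference 6), so they are not parallel; the points are not collinear.

No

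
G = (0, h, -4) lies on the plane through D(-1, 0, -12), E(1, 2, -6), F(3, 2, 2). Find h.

-4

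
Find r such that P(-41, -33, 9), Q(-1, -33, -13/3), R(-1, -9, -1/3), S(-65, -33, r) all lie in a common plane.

17

Normal to plane PQR: n = (320, -160, 960); plane equation n·X = 800.
Requiring n·S = 800: (960)r + (-15520) = 800.
So r = 17.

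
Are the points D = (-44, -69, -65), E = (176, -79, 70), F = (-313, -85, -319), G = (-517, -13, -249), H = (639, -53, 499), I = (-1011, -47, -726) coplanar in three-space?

No

The plane through D, E, F has normal n = DE × DF = (4700, 19565, -6210) and equation n·P = -1153135.
Checking the remaining points: n·G = -1137955, n·H = -1132435, n·I = -1162795.
Since n·G = -1137955 ≠ -1153135, G is off the plane and the points are not all coplanar.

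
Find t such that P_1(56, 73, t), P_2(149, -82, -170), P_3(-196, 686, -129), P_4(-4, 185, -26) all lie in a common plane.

-70

The points are coplanar iff P_1P_2 · (P_1P_3 × P_1P_4) = 0.
Expanding, this is linear in t: (-25389)t + (-1777230) = 0.
So t = -70.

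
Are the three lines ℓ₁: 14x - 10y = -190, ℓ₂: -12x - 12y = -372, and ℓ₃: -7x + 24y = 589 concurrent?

Lines aᵢx + bᵢy = cᵢ with pairwise distinct directions are concurrent exactly when det[aᵢ bᵢ cᵢ] = 0.
Here the determinant is 0.
It vanishes, so the lines are concurrent at (5, 26).

Yes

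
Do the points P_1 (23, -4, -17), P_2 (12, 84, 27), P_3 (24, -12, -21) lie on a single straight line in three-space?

Yes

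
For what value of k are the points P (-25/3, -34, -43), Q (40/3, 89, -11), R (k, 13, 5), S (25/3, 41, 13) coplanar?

The points are coplanar iff PQ · (PR × PS) = 0.
Expanding, this is linear in k: (-4488)k + (14960) = 0.
So k = 10/3.

10/3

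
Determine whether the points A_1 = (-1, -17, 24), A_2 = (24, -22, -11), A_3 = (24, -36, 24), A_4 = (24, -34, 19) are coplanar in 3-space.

Yes

The four points are coplanar iff the 3×3 determinant with rows A_1A_2, A_1A_3, A_1A_4 is zero.
Rows: (25, -5, -35), (25, -19, 0), (25, -17, -5).
Expanding along the first row: (25)(95) − (-5)(-125) + (-35)(50) = 0.
Zero determinant ⇒ coplanar.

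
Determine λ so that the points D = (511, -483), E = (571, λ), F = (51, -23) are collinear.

Collinearity: (E − D) must be parallel to (F − D) = (-460, 460).
Cross-multiplying the components: (λ − (-483))·(-460) = (60)·(460).
Solving gives λ = -543.

-543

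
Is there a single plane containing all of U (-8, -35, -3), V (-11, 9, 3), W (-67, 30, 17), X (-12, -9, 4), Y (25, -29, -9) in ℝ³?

The plane through U, V, W has normal n = UV × UW = (490, -294, 2401) and equation n·P = -833.
Checking the remaining points: n·X = 6370, n·Y = -833.
Since n·X = 6370 ≠ -833, X is off the plane and the points are not all coplanar.

No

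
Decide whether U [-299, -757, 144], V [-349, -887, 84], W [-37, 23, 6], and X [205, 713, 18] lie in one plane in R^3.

A normal to the plane through U, V, W is n = UV × UW = (64740, -22620, -4940).
The plane has equation n·P = -2945280. For X: n·X = -2945280.
Equal, so X lies in the plane and all four are coplanar.

Yes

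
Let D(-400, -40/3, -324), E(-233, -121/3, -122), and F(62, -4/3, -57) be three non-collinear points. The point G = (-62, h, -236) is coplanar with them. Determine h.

The plane through D, E, F has equation −9633x + 48735y + 14478z = -1487472.
Substituting G: (48735)h + (-2819562) = -1487472, so h = 82/3.

82/3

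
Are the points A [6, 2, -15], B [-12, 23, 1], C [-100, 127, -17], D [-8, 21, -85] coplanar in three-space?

No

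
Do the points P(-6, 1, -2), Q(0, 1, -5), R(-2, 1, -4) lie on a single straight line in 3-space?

Yes

PQ = (6, 0, -3), PR = (4, 0, -2).
PQ × PR = (0, 0, 0).
The cross product vanishes, so the three points are collinear.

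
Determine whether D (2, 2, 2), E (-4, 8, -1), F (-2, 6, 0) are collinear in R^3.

DE = (-6, 6, -3), DF = (-4, 4, -2).
DE × DF = (0, 0, 0).
The cross product vanishes, so the three points are collinear.

Yes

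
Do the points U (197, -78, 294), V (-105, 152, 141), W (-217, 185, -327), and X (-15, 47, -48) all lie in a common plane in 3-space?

A normal to the plane through U, V, W is n = UV × UW = (-102591, -124200, 15794).
The plane has equation n·P = -5879391. For X: n·X = -5056647.
-5056647 ≠ -5879391, so X is off the plane.

No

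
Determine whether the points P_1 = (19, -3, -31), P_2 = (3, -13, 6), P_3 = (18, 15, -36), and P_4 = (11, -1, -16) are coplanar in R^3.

No

With P_1 as base: P_1P_2 = (-16, -10, 37), P_1P_3 = (-1, 18, -5), P_1P_4 = (-8, 2, 15).
P_1P_3 × P_1P_4 = (280, 55, 142).
P_1P_2 · (P_1P_3 × P_1P_4) = 224.
Since 224 ≠ 0, the four points are not coplanar.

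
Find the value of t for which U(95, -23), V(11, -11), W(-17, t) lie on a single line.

-7

The three points are collinear iff det[UV; UW] = 0.
This determinant is linear in t: (-84)t + (-588) = 0, so t = -7.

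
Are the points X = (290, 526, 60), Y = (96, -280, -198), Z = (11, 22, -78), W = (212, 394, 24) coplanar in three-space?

With X as base: XY = (-194, -806, -258), XZ = (-279, -504, -138), XW = (-78, -132, -36).
XZ × XW = (-72, 720, -2484).
XY · (XZ × XW) = 74520.
Since 74520 ≠ 0, the four points are not coplanar.

No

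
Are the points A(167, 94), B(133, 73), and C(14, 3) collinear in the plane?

No

AB = (-34, -21), AC = (-153, -91).
If collinear, AC would be a scalar multiple of AB. But (-34)·(-91) ≠ (-21)·(-153) (difference -119), so they are not parallel; the points are not collinear.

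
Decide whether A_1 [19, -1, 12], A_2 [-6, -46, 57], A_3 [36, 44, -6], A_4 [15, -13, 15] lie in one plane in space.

Yes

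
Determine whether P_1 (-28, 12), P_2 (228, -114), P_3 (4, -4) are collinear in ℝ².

P_1P_2 = (256, -126), P_1P_3 = (32, -16).
If collinear, P_1P_3 would be a scalar multiple of P_1P_2. But (256)·(-16) ≠ (-126)·(32) (difference -64), so they are not parallel; the points are not collinear.

No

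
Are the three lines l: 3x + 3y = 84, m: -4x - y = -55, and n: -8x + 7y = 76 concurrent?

No

Intersecting l and m: solving the 2×2 system gives (x, y) = (9, 19).
Substitute into n: (-8)(9) + (7)(19) = 61.
But n requires 76 ≠ 61, so the three lines have no common point.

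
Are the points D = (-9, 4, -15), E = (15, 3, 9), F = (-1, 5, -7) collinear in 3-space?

DE = (24, -1, 24), DF = (8, 1, 8).
Comparing components 2 and 3: (-1)(8) − (24)(1) = -32 ≠ 0, so DE and DF are not parallel and the points are not collinear.

No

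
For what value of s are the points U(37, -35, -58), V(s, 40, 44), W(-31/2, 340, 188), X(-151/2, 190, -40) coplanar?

Normal to plane UWX: n = (-48600, -26730, 30375); plane equation n·P = -2624400.
Requiring n·V = -2624400: (-48600)s + (267300) = -2624400.
So s = 119/2.

119/2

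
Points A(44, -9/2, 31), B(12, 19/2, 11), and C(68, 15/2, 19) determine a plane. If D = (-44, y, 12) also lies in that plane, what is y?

4

A normal to the plane is n = AB × AC = (72, -864, -720).
D lies in the plane iff n · AD = 0.
This gives (-864)y + (3456) = 0, so y = 4.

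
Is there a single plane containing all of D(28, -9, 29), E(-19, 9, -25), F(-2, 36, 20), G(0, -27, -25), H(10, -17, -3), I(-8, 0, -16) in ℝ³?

Yes

The plane through D, E, F has normal n = DE × DF = (2268, 1197, -1575) and equation n·P = 7056.
Checking the remaining points: n·G = 7056, n·H = 7056, n·I = 7056.
All equal 7056, so all 6 points lie in one plane.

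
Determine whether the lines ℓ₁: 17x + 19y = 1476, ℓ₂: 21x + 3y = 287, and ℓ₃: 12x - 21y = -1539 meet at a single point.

No

The three lines meet at one point iff the augmented coefficient matrix [aᵢ bᵢ cᵢ] has rank < 3, i.e. its determinant vanishes.
Here the determinant is -585.
Nonzero, so no common point exists.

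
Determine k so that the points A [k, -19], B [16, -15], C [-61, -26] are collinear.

-12

Collinearity: (A − B) must be parallel to (C − B) = (-77, -11).
Cross-multiplying the components: (k − 16)·(-11) = (-4)·(-77).
Solving gives k = -12.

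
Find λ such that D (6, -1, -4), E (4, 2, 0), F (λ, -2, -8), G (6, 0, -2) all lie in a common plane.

Coplanarity ⇔ det[DE; DF; DG] = 0.
Expanding, this is linear in λ: (-2)λ + (8) = 0.
So λ = 4.

4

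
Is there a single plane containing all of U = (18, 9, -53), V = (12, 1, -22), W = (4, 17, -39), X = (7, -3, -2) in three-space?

With U as base: UV = (-6, -8, 31), UW = (-14, 8, 14), UX = (-11, -12, 51).
UW × UX = (576, 560, 256).
UV · (UW × UX) = 0.
The scalar triple product vanishes, so the four points are coplanar.

Yes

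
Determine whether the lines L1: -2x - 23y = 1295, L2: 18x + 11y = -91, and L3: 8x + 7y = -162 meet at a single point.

Intersecting L1 and L2: solving the 2×2 system gives (x, y) = (31, -59).
Substitute into L3: (8)(31) + (7)(-59) = -165.
But L3 requires -162 ≠ -165, so the three lines have no common point.

No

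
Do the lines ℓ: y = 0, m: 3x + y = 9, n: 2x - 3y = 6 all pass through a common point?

Intersecting ℓ and m: solving the 2×2 system gives (x, y) = (3, 0).
Substitute into n: (2)(3) + (-3)(0) = 6.
This equals 6, so (3, 0) lies on all three lines and they are concurrent.

Yes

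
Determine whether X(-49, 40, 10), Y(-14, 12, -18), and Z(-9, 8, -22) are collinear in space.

XY = (35, -28, -28), XZ = (40, -32, -32).
XY × XZ = (0, 0, 0).
The cross product vanishes, so the three points are collinear.

Yes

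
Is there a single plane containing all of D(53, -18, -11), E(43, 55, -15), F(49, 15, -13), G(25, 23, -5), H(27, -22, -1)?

Yes

The plane through D, E, F has normal n = DE × DF = (-14, -4, -38) and equation n·P = -252.
Checking the remaining points: n·G = -252, n·H = -252.
All equal -252, so all 5 points lie in one plane.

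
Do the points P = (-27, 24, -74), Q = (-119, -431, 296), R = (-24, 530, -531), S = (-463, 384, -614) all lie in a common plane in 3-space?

With P as base: PQ = (-92, -455, 370), PR = (3, 506, -457), PS = (-436, 360, -540).
PR × PS = (-108720, 200872, 221696).
PQ · (PR × PS) = 633000.
Since 633000 ≠ 0, the four points are not coplanar.

No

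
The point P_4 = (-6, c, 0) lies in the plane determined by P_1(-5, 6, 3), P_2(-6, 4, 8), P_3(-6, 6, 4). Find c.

A normal to the plane is n = P_1P_2 × P_1P_3 = (-2, -4, -2).
P_4 lies in the plane iff n · P_1P_4 = 0.
This gives (-4)c + (32) = 0, so c = 8.

8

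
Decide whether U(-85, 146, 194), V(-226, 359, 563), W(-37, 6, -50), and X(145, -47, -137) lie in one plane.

Yes

With U as base: UV = (-141, 213, 369), UW = (48, -140, -244), UX = (230, -193, -331).
UW × UX = (-752, -40232, 22936).
UV · (UW × UX) = 0.
The scalar triple product vanishes, so the four points are coplanar.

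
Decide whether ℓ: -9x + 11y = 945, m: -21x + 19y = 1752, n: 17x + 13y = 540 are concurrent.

No

Intersecting ℓ and m: solving the 2×2 system gives (x, y) = (-439/20, 1359/20).
Substitute into n: (17)(-439/20) + (13)(1359/20) = 2551/5.
But n requires 540 ≠ 2551/5, so the three lines have no common point.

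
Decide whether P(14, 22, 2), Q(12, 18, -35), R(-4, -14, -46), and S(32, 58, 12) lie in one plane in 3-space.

A normal to the plane through P, Q, R is n = PQ × PR = (-1140, 570, 0).
The plane has equation n·X = -3420. For S: n·S = -3420.
Equal, so S lies in the plane and all four are coplanar.

Yes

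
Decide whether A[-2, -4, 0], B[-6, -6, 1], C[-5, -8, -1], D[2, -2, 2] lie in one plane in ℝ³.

No

With A as base: AB = (-4, -2, 1), AC = (-3, -4, -1), AD = (4, 2, 2).
AC × AD = (-6, 2, 10).
AB · (AC × AD) = 30.
Since 30 ≠ 0, the four points are not coplanar.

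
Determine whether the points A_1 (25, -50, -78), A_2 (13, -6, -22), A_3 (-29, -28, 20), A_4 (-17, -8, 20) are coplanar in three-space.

Yes

The four points are coplanar iff the 3×3 determinant with rows A_1A_2, A_1A_3, A_1A_4 is zero.
Rows: (-12, 44, 56), (-54, 22, 98), (-42, 42, 98).
Expanding along the first row: (-12)(-1960) − (44)(-1176) + (56)(-1344) = 0.
Zero determinant ⇒ coplanar.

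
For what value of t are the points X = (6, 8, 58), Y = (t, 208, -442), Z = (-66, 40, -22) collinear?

Collinearity requires XY × XZ = 0; each component is linear in t.
The y-component gives (80)t + (35520) = 0, so t = -444.
The remaining components then also vanish.

-444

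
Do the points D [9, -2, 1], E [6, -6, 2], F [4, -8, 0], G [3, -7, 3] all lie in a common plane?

A normal to the plane through D, E, F is n = DE × DF = (10, -8, -2).
The plane has equation n·P = 104. For G: n·G = 80.
80 ≠ 104, so G is off the plane.

No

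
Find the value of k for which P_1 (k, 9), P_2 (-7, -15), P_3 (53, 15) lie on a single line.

41

Collinearity: (P_1 − P_2) must be parallel to (P_3 − P_2) = (60, 30).
Cross-multiplying the components: (k − (-7))·(30) = (24)·(60).
Solving gives k = 41.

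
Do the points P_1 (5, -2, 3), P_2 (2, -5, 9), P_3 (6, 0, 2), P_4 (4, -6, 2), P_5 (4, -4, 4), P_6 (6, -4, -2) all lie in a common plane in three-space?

The plane through P_1, P_2, P_3 has normal n = P_1P_2 × P_1P_3 = (-9, 3, -3) and equation n·P = -60.
Checking the remaining points: n·P_4 = -60, n·P_5 = -60, n·P_6 = -60.
All equal -60, so all 6 points lie in one plane.

Yes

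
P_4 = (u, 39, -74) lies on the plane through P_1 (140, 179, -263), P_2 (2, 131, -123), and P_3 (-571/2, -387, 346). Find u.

-19/2

A normal to the plane is n = P_1P_2 × P_1P_3 = (50008, 24472, 57684).
P_4 lies in the plane iff n · P_1P_4 = 0.
This gives (50008)u + (475076) = 0, so u = -19/2.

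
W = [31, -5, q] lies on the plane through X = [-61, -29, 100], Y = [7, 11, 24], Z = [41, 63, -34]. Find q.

16

Coplanarity requires XY · (XZ × XW) = 0.
XY = (68, 40, -76), XZ = (102, 92, -134); the triple product is linear in q with coefficient 2176 and constant term -34816.
Setting it to zero: q = 16.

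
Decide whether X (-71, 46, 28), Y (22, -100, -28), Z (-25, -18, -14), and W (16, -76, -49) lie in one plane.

With X as base: XY = (93, -146, -56), XZ = (46, -64, -42), XW = (87, -122, -77).
XZ × XW = (-196, -112, -44).
XY · (XZ × XW) = 588.
Since 588 ≠ 0, the four points are not coplanar.

No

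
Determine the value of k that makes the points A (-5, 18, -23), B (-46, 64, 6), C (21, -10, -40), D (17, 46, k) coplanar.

24

The points are coplanar iff AB · (AC × AD) = 0.
Expanding, this is linear in k: (-48)k + (1152) = 0.
So k = 24.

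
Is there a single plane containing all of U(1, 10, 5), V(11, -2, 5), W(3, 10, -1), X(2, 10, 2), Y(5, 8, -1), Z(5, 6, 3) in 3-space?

The plane through U, V, W has normal n = UV × UW = (72, 60, 24) and equation n·P = 792.
Checking the remaining points: n·X = 792, n·Y = 816, n·Z = 792.
Since n·Y = 816 ≠ 792, Y is off the plane and the points are not all coplanar.

No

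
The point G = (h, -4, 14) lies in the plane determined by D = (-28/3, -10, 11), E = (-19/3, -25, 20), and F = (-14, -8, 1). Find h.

-22/3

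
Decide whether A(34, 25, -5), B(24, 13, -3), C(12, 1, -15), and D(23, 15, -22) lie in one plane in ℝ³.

Yes

The four points are coplanar iff the 3×3 determinant with rows AB, AC, AD is zero.
Rows: (-10, -12, 2), (-22, -24, -10), (-11, -10, -17).
Expanding along the first row: (-10)(308) − (-12)(264) + (2)(-44) = 0.
Zero determinant ⇒ coplanar.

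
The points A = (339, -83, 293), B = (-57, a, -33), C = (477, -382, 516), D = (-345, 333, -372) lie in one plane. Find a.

15

Coplanarity ⇔ det[AB; AC; AD] = 0.
Expanding, this is linear in a: (-60762)a + (911430) = 0.
So a = 15.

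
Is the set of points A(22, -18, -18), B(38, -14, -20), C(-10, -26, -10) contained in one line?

AB = (16, 4, -2), AC = (-32, -8, 8).
Comparing components 2 and 3: (4)(8) − (-2)(-8) = 16 ≠ 0, so AB and AC are not parallel and the points are not collinear.

No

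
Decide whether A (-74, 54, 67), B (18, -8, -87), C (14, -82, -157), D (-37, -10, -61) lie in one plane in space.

The four points are coplanar iff the 3×3 determinant with rows AB, AC, AD is zero.
Rows: (92, -62, -154), (88, -136, -224), (37, -64, -128).
Expanding along the first row: (92)(3072) − (-62)(-2976) + (-154)(-600) = 190512.
Nonzero ⇒ not coplanar.

No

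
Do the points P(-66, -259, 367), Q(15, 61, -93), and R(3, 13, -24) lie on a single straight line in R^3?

PQ = (81, 320, -460), PR = (69, 272, -391).
Comparing components 3 and 1: (-460)(69) − (81)(-391) = -69 ≠ 0, so PQ and PR are not parallel and the points are not collinear.

No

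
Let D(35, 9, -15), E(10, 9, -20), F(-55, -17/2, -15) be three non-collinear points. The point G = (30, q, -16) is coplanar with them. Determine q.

A normal to the plane is n = DE × DF = (-175/2, 450, 875/2).
G lies in the plane iff n · DG = 0.
This gives (450)q + (-4050) = 0, so q = 9.

9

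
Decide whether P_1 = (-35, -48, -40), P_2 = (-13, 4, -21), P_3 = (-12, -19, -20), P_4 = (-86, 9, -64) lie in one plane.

No

With P_1 as base: P_1P_2 = (22, 52, 19), P_1P_3 = (23, 29, 20), P_1P_4 = (-51, 57, -24).
P_1P_3 × P_1P_4 = (-1836, -468, 2790).
P_1P_2 · (P_1P_3 × P_1P_4) = -11718.
Since -11718 ≠ 0, the four points are not coplanar.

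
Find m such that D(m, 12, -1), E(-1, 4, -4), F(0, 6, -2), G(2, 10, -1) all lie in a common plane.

3

The points are coplanar iff DE · (DF × DG) = 0.
Expanding, this is linear in m: (6)m + (-18) = 0.
So m = 3.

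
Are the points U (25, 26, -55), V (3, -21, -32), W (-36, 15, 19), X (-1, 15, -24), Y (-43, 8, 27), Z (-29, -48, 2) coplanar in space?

No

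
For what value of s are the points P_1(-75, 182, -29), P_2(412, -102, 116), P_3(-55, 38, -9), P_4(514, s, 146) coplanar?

Normal to plane P_1P_2P_3: n = (15200, -6840, -64448); plane equation n·P = -515888.
Requiring n·P_4 = -515888: (-6840)s + (-1596608) = -515888.
So s = -158.

-158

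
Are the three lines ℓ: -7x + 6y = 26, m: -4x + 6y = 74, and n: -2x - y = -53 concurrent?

No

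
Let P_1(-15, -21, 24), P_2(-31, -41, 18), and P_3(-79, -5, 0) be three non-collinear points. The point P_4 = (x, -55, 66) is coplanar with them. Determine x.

Coplanarity requires P_1P_2 · (P_1P_3 × P_1P_4) = 0.
P_1P_2 = (-16, -20, -6), P_1P_3 = (-64, 16, -24); the triple product is linear in x with coefficient 576 and constant term -55872.
Setting it to zero: x = 97.

97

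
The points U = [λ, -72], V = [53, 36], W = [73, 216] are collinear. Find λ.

41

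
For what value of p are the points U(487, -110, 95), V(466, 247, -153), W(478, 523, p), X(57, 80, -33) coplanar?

-345

Normal to plane UVX: n = (1424, 103952, 149520); plane equation n·P = 3463168.
Requiring n·W = 3463168: (149520)p + (55047568) = 3463168.
So p = -345.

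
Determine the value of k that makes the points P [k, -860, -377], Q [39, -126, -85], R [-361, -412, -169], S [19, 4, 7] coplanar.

-701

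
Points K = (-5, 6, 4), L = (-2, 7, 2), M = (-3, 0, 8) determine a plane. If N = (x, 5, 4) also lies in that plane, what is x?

-3

A normal to the plane is n = KL × KM = (-8, -16, -20).
N lies in the plane iff n · KN = 0.
This gives (-8)x + (-24) = 0, so x = -3.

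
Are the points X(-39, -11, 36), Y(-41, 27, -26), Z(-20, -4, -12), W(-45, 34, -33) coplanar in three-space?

No

With X as base: XY = (-2, 38, -62), XZ = (19, 7, -48), XW = (-6, 45, -69).
XZ × XW = (1677, 1599, 897).
XY · (XZ × XW) = 1794.
Since 1794 ≠ 0, the four points are not coplanar.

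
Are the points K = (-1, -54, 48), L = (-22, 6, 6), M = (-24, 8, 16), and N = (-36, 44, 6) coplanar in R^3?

The four points are coplanar iff the 3×3 determinant with rows KL, KM, KN is zero.
Rows: (-21, 60, -42), (-23, 62, -32), (-35, 98, -42).
Expanding along the first row: (-21)(532) − (60)(-154) + (-42)(-84) = 1596.
Nonzero ⇒ not coplanar.

No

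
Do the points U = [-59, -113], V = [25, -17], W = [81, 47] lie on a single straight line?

Yes

UV = (84, 96), UW = (140, 160).
Checking proportionality: UW = 5/3·UV, so the vectors are parallel and the points are collinear.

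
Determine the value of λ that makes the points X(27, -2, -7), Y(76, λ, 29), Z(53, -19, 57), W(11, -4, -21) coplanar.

The points are coplanar iff XY · (XZ × XW) = 0.
Expanding, this is linear in λ: (-660)λ + (4950) = 0.
So λ = 15/2.

15/2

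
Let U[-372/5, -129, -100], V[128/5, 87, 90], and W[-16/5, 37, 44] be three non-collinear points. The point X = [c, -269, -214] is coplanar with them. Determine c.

-568/5

A normal to the plane is n = UV × UW = (-436, -872, 6104/5).
X lies in the plane iff n · UX = 0.
This gives (-436)c + (-247648/5) = 0, so c = -568/5.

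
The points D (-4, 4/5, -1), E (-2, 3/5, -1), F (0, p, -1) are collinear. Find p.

Direction DE = (2, -1/5, 0). From the x-coordinate of F, the parameter along the line is τ = (0 − (-4))/2 = 2.
Then p = 4/5 + 2·(-1/5) = 2/5.

2/5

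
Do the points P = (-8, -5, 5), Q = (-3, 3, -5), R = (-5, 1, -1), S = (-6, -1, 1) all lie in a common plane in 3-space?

The four points are coplanar iff the 3×3 determinant with rows PQ, PR, PS is zero.
Rows: (5, 8, -10), (3, 6, -6), (2, 4, -4).
Expanding along the first row: (5)(0) − (8)(0) + (-10)(0) = 0.
Zero determinant ⇒ coplanar.

Yes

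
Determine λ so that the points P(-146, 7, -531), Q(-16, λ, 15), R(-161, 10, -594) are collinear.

-19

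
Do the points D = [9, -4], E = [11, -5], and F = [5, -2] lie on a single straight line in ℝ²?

Yes

DE = (2, -1), DF = (-4, 2).
Checking proportionality: DF = -2·DE, so the vectors are parallel and the points are collinear.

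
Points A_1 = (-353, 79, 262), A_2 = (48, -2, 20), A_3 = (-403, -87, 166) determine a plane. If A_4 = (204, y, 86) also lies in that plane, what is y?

The plane through A_1, A_2, A_3 has equation −32396x + 50596y − 70616z = -3068520.
Substituting A_4: (50596)y + (-12681760) = -3068520, so y = 190.

190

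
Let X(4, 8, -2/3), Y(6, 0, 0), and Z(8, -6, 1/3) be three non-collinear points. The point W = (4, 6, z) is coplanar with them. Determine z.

-1/3

Coplanarity requires XY · (XZ × XW) = 0.
XY = (2, -8, 2/3), XZ = (4, -14, 1); the triple product is linear in z with coefficient 4 and constant term 4/3.
Setting it to zero: z = -1/3.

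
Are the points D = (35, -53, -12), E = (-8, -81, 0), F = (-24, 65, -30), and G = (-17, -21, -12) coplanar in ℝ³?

Yes

A normal to the plane through D, E, F is n = DE × DF = (-912, -1482, -6726).
The plane has equation n·P = 127338. For G: n·G = 127338.
Equal, so G lies in the plane and all four are coplanar.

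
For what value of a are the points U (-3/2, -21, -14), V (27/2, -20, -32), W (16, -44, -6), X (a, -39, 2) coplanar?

7/2

Coplanarity ⇔ det[UV; UW; UX] = 0.
Expanding, this is linear in a: (-406)a + (1421) = 0.
So a = 7/2.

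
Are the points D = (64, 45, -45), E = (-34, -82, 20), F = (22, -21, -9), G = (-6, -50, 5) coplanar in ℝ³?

No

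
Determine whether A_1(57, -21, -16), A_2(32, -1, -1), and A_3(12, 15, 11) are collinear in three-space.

Yes

A_1A_2 = (-25, 20, 15), A_1A_3 = (-45, 36, 27).
A_1A_2 × A_1A_3 = (0, 0, 0).
The cross product vanishes, so the three points are collinear.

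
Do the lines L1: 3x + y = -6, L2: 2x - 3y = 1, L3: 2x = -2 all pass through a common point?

No

Intersecting L1 and L2: solving the 2×2 system gives (x, y) = (-17/11, -15/11).
Substitute into L3: (2)(-17/11) + (0)(-15/11) = -34/11.
But L3 requires -2 ≠ -34/11, so the three lines have no common point.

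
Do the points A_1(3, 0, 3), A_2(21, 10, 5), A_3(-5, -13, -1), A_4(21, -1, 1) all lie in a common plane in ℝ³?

Yes

A normal to the plane through A_1, A_2, A_3 is n = A_1A_2 × A_1A_3 = (-14, 56, -154).
The plane has equation n·P = -504. For A_4: n·A_4 = -504.
Equal, so A_4 lies in the plane and all four are coplanar.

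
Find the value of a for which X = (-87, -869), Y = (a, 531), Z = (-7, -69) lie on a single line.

Collinearity: (Y − X) must be parallel to (Z − X) = (80, 800).
Cross-multiplying the components: (a − (-87))·(800) = (1400)·(80).
Solving gives a = 53.

53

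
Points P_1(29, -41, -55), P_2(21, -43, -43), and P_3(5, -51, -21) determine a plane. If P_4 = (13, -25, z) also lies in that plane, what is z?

A normal to the plane is n = P_1P_2 × P_1P_3 = (52, -16, 32).
P_4 lies in the plane iff n · P_1P_4 = 0.
This gives (32)z + (672) = 0, so z = -21.

-21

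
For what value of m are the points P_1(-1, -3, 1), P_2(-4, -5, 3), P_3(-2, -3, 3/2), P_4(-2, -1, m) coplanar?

1

Coplanarity ⇔ det[P_1P_2; P_1P_3; P_1P_4] = 0.
Expanding, this is linear in m: (-2)m + (2) = 0.
So m = 1.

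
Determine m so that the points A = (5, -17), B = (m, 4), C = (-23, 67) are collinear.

-2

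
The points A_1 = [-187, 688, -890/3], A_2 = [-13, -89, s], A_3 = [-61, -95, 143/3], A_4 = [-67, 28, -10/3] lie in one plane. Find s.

Normal to plane A_1A_3A_4: n = (-2420, 4360, 10800); plane equation n·P = 248220.
Requiring n·A_2 = 248220: (10800)s + (-356580) = 248220.
So s = 56.

56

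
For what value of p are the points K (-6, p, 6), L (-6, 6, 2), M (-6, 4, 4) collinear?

2

Collinearity requires KL × KM = 0; each component is linear in p.
The x-component gives (-2)p + (4) = 0, so p = 2.
The remaining components then also vanish.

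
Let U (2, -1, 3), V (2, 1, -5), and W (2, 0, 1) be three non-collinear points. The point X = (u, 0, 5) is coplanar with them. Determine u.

2

The plane through U, V, W has equation 4x = 8.
Substituting X: (4)u + (0) = 8, so u = 2.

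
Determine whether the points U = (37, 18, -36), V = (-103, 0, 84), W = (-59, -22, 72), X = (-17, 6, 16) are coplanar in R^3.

No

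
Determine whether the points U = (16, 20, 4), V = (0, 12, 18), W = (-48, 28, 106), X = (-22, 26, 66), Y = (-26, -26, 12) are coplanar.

Yes

The plane through U, V, W has normal n = UV × UW = (-928, 736, -640) and equation n·P = -2688.
Checking the remaining points: n·X = -2688, n·Y = -2688.
All equal -2688, so all 5 points lie in one plane.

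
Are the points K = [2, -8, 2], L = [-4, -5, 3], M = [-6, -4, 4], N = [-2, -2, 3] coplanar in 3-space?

No

The four points are coplanar iff the 3×3 determinant with rows KL, KM, KN is zero.
Rows: (-6, 3, 1), (-8, 4, 2), (-4, 6, 1).
Expanding along the first row: (-6)(-8) − (3)(0) + (1)(-32) = 16.
Nonzero ⇒ not coplanar.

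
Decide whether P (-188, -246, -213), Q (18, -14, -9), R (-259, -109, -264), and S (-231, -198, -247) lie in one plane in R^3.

Yes

With P as base: PQ = (206, 232, 204), PR = (-71, 137, -51), PS = (-43, 48, -34).
PR × PS = (-2210, -221, 2483).
PQ · (PR × PS) = 0.
The scalar triple product vanishes, so the four points are coplanar.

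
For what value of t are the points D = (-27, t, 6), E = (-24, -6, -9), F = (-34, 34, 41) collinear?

6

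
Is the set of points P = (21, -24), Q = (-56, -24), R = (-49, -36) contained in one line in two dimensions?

PQ = (-77, 0), PR = (-70, -12).
Twice the signed area of △PQR is (-77)(-12) − (0)(-70) = 924.
The area is nonzero, so the three points are not collinear.

No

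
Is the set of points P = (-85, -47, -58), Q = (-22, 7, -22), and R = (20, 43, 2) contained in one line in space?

Yes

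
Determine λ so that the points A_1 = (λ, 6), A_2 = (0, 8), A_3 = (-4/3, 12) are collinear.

The three points are collinear iff det[A_1A_2; A_1A_3] = 0.
This determinant is linear in λ: (-4)λ + (8/3) = 0, so λ = 2/3.

2/3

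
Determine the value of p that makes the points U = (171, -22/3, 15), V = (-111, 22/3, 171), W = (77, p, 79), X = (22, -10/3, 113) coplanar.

Normal to plane UVX: n = (2440/3, 4392, 3172/3); plane equation n·P = 122732.
Requiring n·W = 122732: (4392)p + (146156) = 122732.
So p = -16/3.

-16/3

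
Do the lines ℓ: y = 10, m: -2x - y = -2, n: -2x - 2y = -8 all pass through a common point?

Lines aᵢx + bᵢy = cᵢ with pairwise distinct directions are concurrent exactly when det[aᵢ bᵢ cᵢ] = 0.
Here the determinant is 8.
Nonzero, so no common point exists.

No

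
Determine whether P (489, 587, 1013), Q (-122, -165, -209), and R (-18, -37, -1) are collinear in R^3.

PQ = (-611, -752, -1222), PR = (-507, -624, -1014).
PQ × PR = (0, 0, 0).
The cross product vanishes, so the three points are collinear.

Yes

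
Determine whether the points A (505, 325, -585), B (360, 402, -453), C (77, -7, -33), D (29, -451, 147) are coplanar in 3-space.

Yes

With A as base: AB = (-145, 77, 132), AC = (-428, -332, 552), AD = (-476, -776, 732).
AC × AD = (185328, 50544, 174096).
AB · (AC × AD) = 0.
The scalar triple product vanishes, so the four points are coplanar.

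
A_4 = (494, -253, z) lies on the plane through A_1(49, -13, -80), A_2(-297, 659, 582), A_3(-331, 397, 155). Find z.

5

Coplanarity requires A_1A_2 · (A_1A_3 × A_1A_4) = 0.
A_1A_2 = (-346, 672, 662), A_1A_3 = (-380, 410, 235); the triple product is linear in z with coefficient 113500 and constant term -567500.
Setting it to zero: z = 5.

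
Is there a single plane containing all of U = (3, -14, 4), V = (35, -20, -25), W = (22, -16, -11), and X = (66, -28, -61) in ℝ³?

No

With U as base: UV = (32, -6, -29), UW = (19, -2, -15), UX = (63, -14, -65).
UW × UX = (-80, 290, -140).
UV · (UW × UX) = -240.
Since -240 ≠ 0, the four points are not coplanar.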